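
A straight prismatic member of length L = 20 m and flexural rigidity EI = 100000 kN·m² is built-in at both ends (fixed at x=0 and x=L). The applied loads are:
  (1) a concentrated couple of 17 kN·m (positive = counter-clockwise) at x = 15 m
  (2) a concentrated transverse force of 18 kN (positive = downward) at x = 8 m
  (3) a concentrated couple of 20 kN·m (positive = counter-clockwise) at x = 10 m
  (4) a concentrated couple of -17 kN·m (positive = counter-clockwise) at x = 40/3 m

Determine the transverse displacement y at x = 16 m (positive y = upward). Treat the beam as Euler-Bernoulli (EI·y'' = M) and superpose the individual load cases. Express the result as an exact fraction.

Load 1 — applied couple M₀=17 kN·m at a=15 m (b=L-a=5):
  y_1 = (R_Ax³/6 - M_Ax²/2 - M₀(x-a)²/2)/EI  [x>a] with R_A=153/160, M_A=85/16 = ((153/160)·16³/6 - (85/16)·16²/2 - 17·(16-15)²/2)/100000 = -357/1000000 m
Load 2 — point force P=18 kN at a=8 m (b=L-a=12):
  y_2 = -Pa²(L-x)²(3bL-(3b+a)(L-x))/(6L³EI)  [x>a] = -18·8²·(20-16)²·(3·12·20-(3·12+8)·(20-16))/(6·20³·100000) = -816/390625 m
Load 3 — applied couple M₀=20 kN·m at a=10 m (b=L-a=10):
  y_3 = (R_Ax³/6 - M_Ax²/2 - M₀(x-a)²/2)/EI  [x>a] with R_A=3/2, M_A=5 = ((3/2)·16³/6 - 5·16²/2 - 20·(16-10)²/2)/100000 = 3/12500 m
Load 4 — applied couple M₀=-17 kN·m at a=40/3 m (b=L-a=20/3):
  y_4 = (R_Ax³/6 - M_Ax²/2 - M₀(x-a)²/2)/EI  [x>a] with R_A=-17/15, M_A=-17/3 = ((-17/15)·16³/6 - (-17/3)·16²/2 - (-17)·(16-(40/3))²/2)/100000 = 17/140625 m
Superposition: y = Σ y_i = -469141/225000000 m ≈ -0.002085 m

y(16) = -469141/225000000 m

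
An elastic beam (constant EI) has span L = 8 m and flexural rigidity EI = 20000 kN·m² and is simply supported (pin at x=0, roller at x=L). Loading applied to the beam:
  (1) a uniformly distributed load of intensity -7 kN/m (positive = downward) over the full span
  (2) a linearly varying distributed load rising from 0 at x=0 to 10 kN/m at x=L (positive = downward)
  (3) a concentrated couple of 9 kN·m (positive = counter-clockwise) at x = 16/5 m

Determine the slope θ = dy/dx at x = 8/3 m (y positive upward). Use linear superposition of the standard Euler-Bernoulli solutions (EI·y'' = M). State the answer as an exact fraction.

θ(8/3) = 33533/30375000 rad

Load 1 — uniform load w=-7 kN/m over full span:
  θ_1 = -w(L³-6Lx²+4x³)/(24EI) = -(-7)·(8³-6·8·(8/3)²+4·(8/3)³)/(24·20000) = 182/50625 rad
Load 2 — triangular load w₀=10 kN/m (0→w₀ over full span):
  θ_2 = -w₀(7L⁴-30L²x²+15x⁴)/(360LEI) = -10·(7·8⁴-30·8²·(8/3)²+15·(8/3)⁴)/(360·8·20000) = -416/151875 rad
Load 3 — applied couple M₀=9 kN·m at a=16/5 m (b=L-a=24/5):
  θ_3 = (M₀x²/(2L)+C₁)/EI  [x≤a] with C₁=M₀(3b²-L²)/(6L)=24/25 = (9·(8/3)²/(2·8)+(24/25))/20000 = 31/125000 rad
Superposition: θ = Σ θ_i = 33533/30375000 rad ≈ 0.001104 rad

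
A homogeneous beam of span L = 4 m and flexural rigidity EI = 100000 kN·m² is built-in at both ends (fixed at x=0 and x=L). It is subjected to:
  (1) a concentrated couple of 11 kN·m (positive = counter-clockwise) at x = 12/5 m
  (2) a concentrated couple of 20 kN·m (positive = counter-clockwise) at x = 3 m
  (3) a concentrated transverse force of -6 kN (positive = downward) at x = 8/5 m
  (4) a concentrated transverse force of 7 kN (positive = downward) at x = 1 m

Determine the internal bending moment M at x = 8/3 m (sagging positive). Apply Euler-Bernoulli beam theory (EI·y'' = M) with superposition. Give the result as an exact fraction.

Load 1 — applied couple M₀=11 kN·m at a=12/5 m (b=L-a=8/5):
  M_1 = R_Ax - M_A - M₀  [x>a] with R_A=99/25, M_A=88/25 = (99/25)·(8/3) - (88/25) - 11 = -99/25 kN·m
Load 2 — applied couple M₀=20 kN·m at a=3 m (b=L-a=1):
  M_2 = R_Ax - M_A  [x≤a] with R_A=45/8, M_A=25/4 = (45/8)·(8/3) - (25/4) = 35/4 kN·m
Load 3 — point force P=-6 kN at a=8/5 m (b=L-a=12/5):
  M_3 = Pa²(a+3b)(L-x)/L³ - Pa²b/L²  [x>a] = (-6)·(8/5)²·((8/5)+3·(12/5))·(4-(8/3))/4³ - (-6)·(8/5)²·(12/5)/4² = -64/125 kN·m
Load 4 — point force P=7 kN at a=1 m (b=L-a=3):
  M_4 = Pa²(a+3b)(L-x)/L³ - Pa²b/L²  [x>a] = 7·1²·(1+3·3)·(4-(8/3))/4³ - 7·1²·3/4² = 7/48 kN·m
Superposition: M = Σ M_i = 26543/6000 kN·m ≈ 4.423833 kN·m

M(8/3) = 26543/6000 kN·m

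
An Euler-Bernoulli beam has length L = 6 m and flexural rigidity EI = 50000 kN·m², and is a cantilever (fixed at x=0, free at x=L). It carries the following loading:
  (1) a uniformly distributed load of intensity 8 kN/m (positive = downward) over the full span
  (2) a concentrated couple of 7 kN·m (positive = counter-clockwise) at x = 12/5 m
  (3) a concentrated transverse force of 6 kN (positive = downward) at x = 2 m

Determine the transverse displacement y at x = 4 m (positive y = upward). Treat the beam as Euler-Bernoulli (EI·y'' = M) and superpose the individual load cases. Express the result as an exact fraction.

Load 1 — uniform load w=8 kN/m over full span:
  y_1 = -wx²(x²-4Lx+6L²)/(24EI) = -8·4²·(4²-4·6·4+6·6²)/(24·50000) = -136/9375 m
Load 2 — applied couple M₀=7 kN·m at a=12/5 m (b=L-a=18/5):
  y_2 = M₀a(2x-a)/(2EI)  [x>a] = 7·(12/5)·(2·4-(12/5))/(2·50000) = 147/156250 m
Load 3 — point force P=6 kN at a=2 m (b=L-a=4):
  y_3 = -Pa²(3x-a)/(6EI)  [x>a] = -6·2²·(3·4-2)/(6·50000) = -1/1250 m
Superposition: y = Σ y_i = -3367/234375 m ≈ -0.014366 m

y(4) = -3367/234375 m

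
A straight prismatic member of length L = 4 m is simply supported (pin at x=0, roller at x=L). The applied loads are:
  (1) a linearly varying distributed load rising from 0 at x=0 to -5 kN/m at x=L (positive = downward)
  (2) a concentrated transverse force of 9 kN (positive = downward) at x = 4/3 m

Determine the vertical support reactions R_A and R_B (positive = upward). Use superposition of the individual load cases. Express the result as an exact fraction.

Load 1 — triangular load w₀=-5 kN/m (0→w₀ over full span):
  R_A = w₀L/6 = (-5)·4/6 = -10/3 kN
  R_B = w₀L/3 = (-5)·4/3 = -20/3 kN
Load 2 — point force P=9 kN at a=4/3 m (b=L-a=8/3):
  R_A = Pb/L = 9·(8/3)/4 = 6 kN
  R_B = Pa/L = 9·(4/3)/4 = 3 kN
Superposition: R_A = 8/3 kN, R_B = -11/3 kN

R_A = 8/3 kN, R_B = -11/3 kN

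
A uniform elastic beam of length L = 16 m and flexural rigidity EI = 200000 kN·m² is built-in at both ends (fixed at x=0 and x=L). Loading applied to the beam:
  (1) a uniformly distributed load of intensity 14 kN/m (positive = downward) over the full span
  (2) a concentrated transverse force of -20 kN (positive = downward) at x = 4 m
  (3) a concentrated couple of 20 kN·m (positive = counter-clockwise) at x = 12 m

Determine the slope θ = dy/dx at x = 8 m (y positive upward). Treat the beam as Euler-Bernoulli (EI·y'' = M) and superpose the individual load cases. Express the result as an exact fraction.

Load 1 — uniform load w=14 kN/m over full span:
  θ_1 = -wx(L-x)(L-2x)/(12EI) = -14·8·(16-8)·(16-2·8)/(12·200000) = 0 rad
Load 2 — point force P=-20 kN at a=4 m (b=L-a=12):
  θ_2 = Pa²(L-x)(2bL-(3b+a)(L-x))/(2L³EI)  [x>a] = (-20)·4²·(16-8)·(2·12·16-(3·12+4)·(16-8))/(2·16³·200000) = -1/10000 rad
Load 3 — applied couple M₀=20 kN·m at a=12 m (b=L-a=4):
  θ_3 = (R_Ax²/2 - M_Ax)/EI  [x≤a] with R_A=45/32, M_A=25/4 = ((45/32)·8²/2 - (25/4)·8)/200000 = -1/40000 rad
Superposition: θ = Σ θ_i = -1/8000 rad ≈ -0.000125 rad

θ(8) = -1/8000 rad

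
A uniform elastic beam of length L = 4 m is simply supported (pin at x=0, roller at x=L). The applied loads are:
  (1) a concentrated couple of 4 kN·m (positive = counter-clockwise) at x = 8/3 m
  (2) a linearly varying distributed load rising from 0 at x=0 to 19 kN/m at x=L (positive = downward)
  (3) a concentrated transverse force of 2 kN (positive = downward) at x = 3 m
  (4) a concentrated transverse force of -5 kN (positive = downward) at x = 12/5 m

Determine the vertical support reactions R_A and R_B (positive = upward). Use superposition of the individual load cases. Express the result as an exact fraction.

R_A = 73/6 kN, R_B = 137/6 kN

Load 1 — applied couple M₀=4 kN·m at a=8/3 m (b=L-a=4/3):
  R_A = M₀/L = 4/4 = 1 kN
  R_B = -M₀/L = -4/4 = -1 kN
Load 2 — triangular load w₀=19 kN/m (0→w₀ over full span):
  R_A = w₀L/6 = 19·4/6 = 38/3 kN
  R_B = w₀L/3 = 19·4/3 = 76/3 kN
Load 3 — point force P=2 kN at a=3 m (b=L-a=1):
  R_A = Pb/L = 2·1/4 = 1/2 kN
  R_B = Pa/L = 2·3/4 = 3/2 kN
Load 4 — point force P=-5 kN at a=12/5 m (b=L-a=8/5):
  R_A = Pb/L = (-5)·(8/5)/4 = -2 kN
  R_B = Pa/L = (-5)·(12/5)/4 = -3 kN
Superposition: R_A = 73/6 kN, R_B = 137/6 kN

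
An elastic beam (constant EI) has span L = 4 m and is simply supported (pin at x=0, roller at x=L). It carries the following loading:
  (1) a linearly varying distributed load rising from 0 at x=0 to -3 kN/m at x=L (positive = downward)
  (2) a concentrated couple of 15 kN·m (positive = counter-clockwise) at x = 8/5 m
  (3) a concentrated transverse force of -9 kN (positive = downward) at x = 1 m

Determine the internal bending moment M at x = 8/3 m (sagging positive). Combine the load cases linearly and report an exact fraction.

Load 1 — triangular load w₀=-3 kN/m (0→w₀ over full span):
  M_1 = w₀Lx/6 - w₀x³/(6L) = (-3)·4·(8/3)/6 - (-3)·(8/3)³/(6·4) = -80/27 kN·m
Load 2 — applied couple M₀=15 kN·m at a=8/5 m (b=L-a=12/5):
  M_2 = M₀x/L - M₀  [x>a] = 15·(8/3)/4 - 15 = -5 kN·m
Load 3 — point force P=-9 kN at a=1 m (b=L-a=3):
  M_3 = Pa(L-x)/L  [x>a] = (-9)·1·(4-(8/3))/4 = -3 kN·m
Superposition: M = Σ M_i = -296/27 kN·m ≈ -10.962963 kN·m

M(8/3) = -296/27 kN·m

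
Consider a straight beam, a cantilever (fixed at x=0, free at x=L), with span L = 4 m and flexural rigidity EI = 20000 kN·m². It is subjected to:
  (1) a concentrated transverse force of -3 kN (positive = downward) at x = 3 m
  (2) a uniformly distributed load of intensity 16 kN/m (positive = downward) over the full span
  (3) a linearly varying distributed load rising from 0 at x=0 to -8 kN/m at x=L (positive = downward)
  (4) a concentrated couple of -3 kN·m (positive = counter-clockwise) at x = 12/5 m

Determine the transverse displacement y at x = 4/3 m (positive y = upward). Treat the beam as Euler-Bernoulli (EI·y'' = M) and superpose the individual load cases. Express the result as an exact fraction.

Load 1 — point force P=-3 kN at a=3 m (b=L-a=1):
  y_1 = -Px²(3a-x)/(6EI)  [x≤a] = -(-3)·(4/3)²·(3·3-(4/3))/(6·20000) = 23/67500 m
Load 2 — uniform load w=16 kN/m over full span:
  y_2 = -wx²(x²-4Lx+6L²)/(24EI) = -16·(4/3)²·((4/3)²-4·4·(4/3)+6·4²)/(24·20000) = -688/151875 m
Load 3 — triangular load w₀=-8 kN/m (0→w₀ over full span):
  y_3 = (w₀Lx³/12-w₀L²x²/6-w₀x⁵/(120L))/EI = ((-8)·4·(4/3)³/12-(-8)·4²·(4/3)²/6-(-8)·(4/3)⁵/(120·4))/20000 = 3608/2278125 m
Load 4 — applied couple M₀=-3 kN·m at a=12/5 m (b=L-a=8/5):
  y_4 = M₀x²/(2EI)  [x≤a] = (-3)·(4/3)²/(2·20000) = -1/7500 m
Superposition: y = Σ y_i = -12479/4556250 m ≈ -0.002739 m

y(4/3) = -12479/4556250 m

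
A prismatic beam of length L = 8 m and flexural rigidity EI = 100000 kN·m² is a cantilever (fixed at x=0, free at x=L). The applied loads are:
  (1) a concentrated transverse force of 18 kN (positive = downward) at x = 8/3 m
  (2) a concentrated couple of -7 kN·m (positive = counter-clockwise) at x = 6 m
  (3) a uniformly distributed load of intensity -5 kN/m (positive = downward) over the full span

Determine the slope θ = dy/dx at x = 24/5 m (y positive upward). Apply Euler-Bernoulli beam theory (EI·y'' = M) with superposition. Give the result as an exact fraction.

Load 1 — point force P=18 kN at a=8/3 m (b=L-a=16/3):
  θ_1 = -Pa²/(2EI)  [x>a] = -18·(8/3)²/(2·100000) = -2/3125 rad
Load 2 — applied couple M₀=-7 kN·m at a=6 m (b=L-a=2):
  θ_2 = M₀x/EI  [x≤a] = (-7)·(24/5)/100000 = -21/62500 rad
Load 3 — uniform load w=-5 kN/m over full span:
  θ_3 = -wx(x²-3Lx+3L²)/(6EI) = -(-5)·(24/5)·((24/5)²-3·8·(24/5)+3·8²)/(6·100000) = 312/78125 rad
Superposition: θ = Σ θ_i = 943/312500 rad ≈ 0.003018 rad

θ(24/5) = 943/312500 rad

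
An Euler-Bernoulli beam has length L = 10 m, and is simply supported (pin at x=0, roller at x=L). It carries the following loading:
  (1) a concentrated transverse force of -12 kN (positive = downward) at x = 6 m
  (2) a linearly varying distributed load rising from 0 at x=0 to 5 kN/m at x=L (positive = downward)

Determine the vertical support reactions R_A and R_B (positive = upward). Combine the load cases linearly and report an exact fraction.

R_A = 53/15 kN, R_B = 142/15 kN

Load 1 — point force P=-12 kN at a=6 m (b=L-a=4):
  R_A = Pb/L = (-12)·4/10 = -24/5 kN
  R_B = Pa/L = (-12)·6/10 = -36/5 kN
Load 2 — triangular load w₀=5 kN/m (0→w₀ over full span):
  R_A = w₀L/6 = 5·10/6 = 25/3 kN
  R_B = w₀L/3 = 5·10/3 = 50/3 kN
Superposition: R_A = 53/15 kN, R_B = 142/15 kN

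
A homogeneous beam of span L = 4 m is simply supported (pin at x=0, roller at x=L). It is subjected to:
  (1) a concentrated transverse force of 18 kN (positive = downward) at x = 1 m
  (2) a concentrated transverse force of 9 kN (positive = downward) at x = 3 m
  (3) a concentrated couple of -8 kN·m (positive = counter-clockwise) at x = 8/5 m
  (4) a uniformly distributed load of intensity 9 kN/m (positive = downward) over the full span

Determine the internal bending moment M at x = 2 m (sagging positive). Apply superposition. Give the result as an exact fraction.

M(2) = 71/2 kN·m

Load 1 — point force P=18 kN at a=1 m (b=L-a=3):
  M_1 = Pa(L-x)/L  [x>a] = 18·1·(4-2)/4 = 9 kN·m
Load 2 — point force P=9 kN at a=3 m (b=L-a=1):
  M_2 = Pbx/L  [x≤a] = 9·1·2/4 = 9/2 kN·m
Load 3 — applied couple M₀=-8 kN·m at a=8/5 m (b=L-a=12/5):
  M_3 = M₀x/L - M₀  [x>a] = (-8)·2/4 - (-8) = 4 kN·m
Load 4 — uniform load w=9 kN/m over full span:
  M_4 = wx(L-x)/2 = 9·2·(4-2)/2 = 18 kN·m
Superposition: M = Σ M_i = 71/2 kN·m ≈ 35.500000 kN·m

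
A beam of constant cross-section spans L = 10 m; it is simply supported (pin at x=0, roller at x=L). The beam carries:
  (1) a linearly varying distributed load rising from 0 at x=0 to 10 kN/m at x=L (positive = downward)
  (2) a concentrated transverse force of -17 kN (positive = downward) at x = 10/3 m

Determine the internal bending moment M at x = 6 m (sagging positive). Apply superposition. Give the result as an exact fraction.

Load 1 — triangular load w₀=10 kN/m (0→w₀ over full span):
  M_1 = w₀Lx/6 - w₀x³/(6L) = 10·10·6/6 - 10·6³/(6·10) = 64 kN·m
Load 2 — point force P=-17 kN at a=10/3 m (b=L-a=20/3):
  M_2 = Pa(L-x)/L  [x>a] = (-17)·(10/3)·(10-6)/10 = -68/3 kN·m
Superposition: M = Σ M_i = 124/3 kN·m ≈ 41.333333 kN·m

M(6) = 124/3 kN·m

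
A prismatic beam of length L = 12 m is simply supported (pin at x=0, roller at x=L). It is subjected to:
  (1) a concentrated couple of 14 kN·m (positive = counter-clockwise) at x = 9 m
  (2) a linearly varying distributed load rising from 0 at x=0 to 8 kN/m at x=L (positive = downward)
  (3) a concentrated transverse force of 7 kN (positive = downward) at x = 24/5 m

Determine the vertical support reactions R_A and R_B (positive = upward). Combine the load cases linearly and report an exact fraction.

Load 1 — applied couple M₀=14 kN·m at a=9 m (b=L-a=3):
  R_A = M₀/L = 14/12 = 7/6 kN
  R_B = -M₀/L = -14/12 = -7/6 kN
Load 2 — triangular load w₀=8 kN/m (0→w₀ over full span):
  R_A = w₀L/6 = 8·12/6 = 16 kN
  R_B = w₀L/3 = 8·12/3 = 32 kN
Load 3 — point force P=7 kN at a=24/5 m (b=L-a=36/5):
  R_A = Pb/L = 7·(36/5)/12 = 21/5 kN
  R_B = Pa/L = 7·(24/5)/12 = 14/5 kN
Superposition: R_A = 641/30 kN, R_B = 1009/30 kN

R_A = 641/30 kN, R_B = 1009/30 kN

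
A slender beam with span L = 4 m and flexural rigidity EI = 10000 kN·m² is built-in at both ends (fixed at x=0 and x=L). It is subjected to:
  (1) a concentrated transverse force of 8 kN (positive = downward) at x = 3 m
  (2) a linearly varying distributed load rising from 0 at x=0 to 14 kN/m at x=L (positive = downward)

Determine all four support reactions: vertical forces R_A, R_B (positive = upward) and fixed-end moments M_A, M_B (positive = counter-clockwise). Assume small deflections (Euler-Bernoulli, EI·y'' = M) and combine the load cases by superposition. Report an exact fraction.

R_A = 193/20 kN, M_A = 269/30 kN·m, R_B = 527/20 kN, M_B = -157/10 kN·m

Load 1 — point force P=8 kN at a=3 m (b=L-a=1):
  R_A = Pb²(3a+b)/L³ = 8·1²·(3·3+1)/4³ = 5/4 kN
  M_A = Pab²/L² = 8·3·1²/4² = 3/2 kN·m
  R_B = Pa²(a+3b)/L³ = 8·3²·(3+3·1)/4³ = 27/4 kN
  M_B = -Pa²b/L² = -8·3²·1/4² = -9/2 kN·m
Load 2 — triangular load w₀=14 kN/m (0→w₀ over full span):
  R_A = 3w₀L/20 = 3·14·4/20 = 42/5 kN
  M_A = w₀L²/30 = 14·4²/30 = 112/15 kN·m
  R_B = 7w₀L/20 = 7·14·4/20 = 98/5 kN
  M_B = -w₀L²/20 = -14·4²/20 = -56/5 kN·m
Superposition: R_A = 193/20 kN, M_A = 269/30 kN·m, R_B = 527/20 kN, M_B = -157/10 kN·m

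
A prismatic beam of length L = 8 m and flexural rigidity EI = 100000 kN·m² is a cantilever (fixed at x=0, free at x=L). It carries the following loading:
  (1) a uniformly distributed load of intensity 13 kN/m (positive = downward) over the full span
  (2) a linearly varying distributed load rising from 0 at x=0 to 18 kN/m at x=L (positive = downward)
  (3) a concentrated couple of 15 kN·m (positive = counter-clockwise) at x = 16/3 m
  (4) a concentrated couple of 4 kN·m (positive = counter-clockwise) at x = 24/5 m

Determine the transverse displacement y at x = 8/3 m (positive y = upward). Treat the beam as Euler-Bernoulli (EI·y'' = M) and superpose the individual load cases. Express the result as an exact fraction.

y(8/3) = -85451/3796875 m

Load 1 — uniform load w=13 kN/m over full span:
  y_1 = -wx²(x²-4Lx+6L²)/(24EI) = -13·(8/3)²·((8/3)²-4·8·(8/3)+6·8²)/(24·100000) = -8944/759375 m
Load 2 — triangular load w₀=18 kN/m (0→w₀ over full span):
  y_2 = (w₀Lx³/12-w₀L²x²/6-w₀x⁵/(120L))/EI = (18·8·(8/3)³/12-18·8²·(8/3)²/6-18·(8/3)⁵/(120·8))/100000 = -14432/1265625 m
Load 3 — applied couple M₀=15 kN·m at a=16/3 m (b=L-a=8/3):
  y_3 = M₀x²/(2EI)  [x≤a] = 15·(8/3)²/(2·100000) = 1/1875 m
Load 4 — applied couple M₀=4 kN·m at a=24/5 m (b=L-a=16/5):
  y_4 = M₀x²/(2EI)  [x≤a] = 4·(8/3)²/(2·100000) = 4/28125 m
Superposition: y = Σ y_i = -85451/3796875 m ≈ -0.022506 m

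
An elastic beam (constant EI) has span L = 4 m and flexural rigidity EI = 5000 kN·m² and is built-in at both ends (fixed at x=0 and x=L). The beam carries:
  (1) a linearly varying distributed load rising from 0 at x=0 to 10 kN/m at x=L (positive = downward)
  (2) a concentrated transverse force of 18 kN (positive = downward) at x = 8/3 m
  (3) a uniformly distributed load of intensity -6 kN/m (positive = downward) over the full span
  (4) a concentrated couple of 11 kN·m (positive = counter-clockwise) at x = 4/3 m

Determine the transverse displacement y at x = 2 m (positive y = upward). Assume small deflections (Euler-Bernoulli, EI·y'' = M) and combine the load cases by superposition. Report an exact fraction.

y(2) = -1/3750 m

Load 1 — triangular load w₀=10 kN/m (0→w₀ over full span):
  y_1 = -w₀x²(L-x)²(x+2L)/(120LEI) = -10·2²·(4-2)²·(2+2·4)/(120·4·5000) = -1/1500 m
Load 2 — point force P=18 kN at a=8/3 m (b=L-a=4/3):
  y_2 = -Pb²x²(3aL-(3a+b)x)/(6L³EI)  [x≤a] = -18·(4/3)²·2²·(3·(8/3)·4-(3·(8/3)+(4/3))·2)/(6·4³·5000) = -1/1125 m
Load 3 — uniform load w=-6 kN/m over full span:
  y_3 = -wx²(L-x)²/(24EI) = -(-6)·2²·(4-2)²/(24·5000) = 1/1250 m
Load 4 — applied couple M₀=11 kN·m at a=4/3 m (b=L-a=8/3):
  y_4 = (R_Ax³/6 - M_Ax²/2 - M₀(x-a)²/2)/EI  [x>a] with R_A=11/3, M_A=0 = ((11/3)·2³/6 - 0·2²/2 - 11·(2-(4/3))²/2)/5000 = 11/22500 m
Superposition: y = Σ y_i = -1/3750 m ≈ -0.000267 m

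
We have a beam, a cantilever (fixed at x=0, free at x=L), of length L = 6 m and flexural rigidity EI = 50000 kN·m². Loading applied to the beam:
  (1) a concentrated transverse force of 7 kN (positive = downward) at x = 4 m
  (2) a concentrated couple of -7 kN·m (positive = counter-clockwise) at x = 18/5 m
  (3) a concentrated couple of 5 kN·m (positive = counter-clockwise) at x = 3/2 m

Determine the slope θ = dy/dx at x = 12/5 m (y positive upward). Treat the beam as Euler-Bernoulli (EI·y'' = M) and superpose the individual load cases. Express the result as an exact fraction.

θ(12/5) = -2817/2500000 rad

Load 1 — point force P=7 kN at a=4 m (b=L-a=2):
  θ_1 = -Px(2a-x)/(2EI)  [x≤a] = -7·(12/5)·(2·4-(12/5))/(2·50000) = -147/156250 rad
Load 2 — applied couple M₀=-7 kN·m at a=18/5 m (b=L-a=12/5):
  θ_2 = M₀x/EI  [x≤a] = (-7)·(12/5)/50000 = -21/62500 rad
Load 3 — applied couple M₀=5 kN·m at a=3/2 m (b=L-a=9/2):
  θ_3 = M₀a/EI  [x>a] = 5·(3/2)/50000 = 3/20000 rad
Superposition: θ = Σ θ_i = -2817/2500000 rad ≈ -0.001127 rad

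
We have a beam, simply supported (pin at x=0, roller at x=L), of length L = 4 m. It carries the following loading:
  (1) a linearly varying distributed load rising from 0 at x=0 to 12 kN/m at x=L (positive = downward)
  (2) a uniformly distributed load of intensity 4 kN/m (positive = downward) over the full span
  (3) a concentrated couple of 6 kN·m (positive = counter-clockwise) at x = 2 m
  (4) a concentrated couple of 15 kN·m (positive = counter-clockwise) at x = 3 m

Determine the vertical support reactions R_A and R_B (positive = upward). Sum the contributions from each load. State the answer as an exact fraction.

R_A = 85/4 kN, R_B = 75/4 kN

Load 1 — triangular load w₀=12 kN/m (0→w₀ over full span):
  R_A = w₀L/6 = 12·4/6 = 8 kN
  R_B = w₀L/3 = 12·4/3 = 16 kN
Load 2 — uniform load w=4 kN/m over full span:
  R_A = wL/2 = 4·4/2 = 8 kN
  R_B = wL/2 = 4·4/2 = 8 kN
Load 3 — applied couple M₀=6 kN·m at a=2 m (b=L-a=2):
  R_A = M₀/L = 6/4 = 3/2 kN
  R_B = -M₀/L = -6/4 = -3/2 kN
Load 4 — applied couple M₀=15 kN·m at a=3 m (b=L-a=1):
  R_A = M₀/L = 15/4 kN
  R_B = -M₀/L = -15/4 kN
Superposition: R_A = 85/4 kN, R_B = 75/4 kN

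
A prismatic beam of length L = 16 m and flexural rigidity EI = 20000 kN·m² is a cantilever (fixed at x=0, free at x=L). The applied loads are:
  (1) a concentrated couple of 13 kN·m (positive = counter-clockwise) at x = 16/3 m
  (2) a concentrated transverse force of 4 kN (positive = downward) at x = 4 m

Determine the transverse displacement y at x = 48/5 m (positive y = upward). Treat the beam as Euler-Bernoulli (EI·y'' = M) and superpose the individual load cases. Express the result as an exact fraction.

y(48/5) = 304/28125 m

Load 1 — applied couple M₀=13 kN·m at a=16/3 m (b=L-a=32/3):
  y_1 = M₀a(2x-a)/(2EI)  [x>a] = 13·(16/3)·(2·(48/5)-(16/3))/(2·20000) = 676/28125 m
Load 2 — point force P=4 kN at a=4 m (b=L-a=12):
  y_2 = -Pa²(3x-a)/(6EI)  [x>a] = -4·4²·(3·(48/5)-4)/(6·20000) = -124/9375 m
Superposition: y = Σ y_i = 304/28125 m ≈ 0.010809 m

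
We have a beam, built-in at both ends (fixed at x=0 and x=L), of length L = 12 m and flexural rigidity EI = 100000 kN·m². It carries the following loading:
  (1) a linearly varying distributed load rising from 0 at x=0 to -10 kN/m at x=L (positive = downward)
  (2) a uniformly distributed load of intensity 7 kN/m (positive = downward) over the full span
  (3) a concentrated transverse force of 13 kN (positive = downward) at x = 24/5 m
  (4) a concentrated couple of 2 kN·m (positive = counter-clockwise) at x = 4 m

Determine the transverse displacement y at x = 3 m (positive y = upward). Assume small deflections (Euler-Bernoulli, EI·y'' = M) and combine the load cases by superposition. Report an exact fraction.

Load 1 — triangular load w₀=-10 kN/m (0→w₀ over full span):
  y_1 = -w₀x²(L-x)²(x+2L)/(120LEI) = -(-10)·3²·(12-3)²·(3+2·12)/(120·12·100000) = 2187/1600000 m
Load 2 — uniform load w=7 kN/m over full span:
  y_2 = -wx²(L-x)²/(24EI) = -7·3²·(12-3)²/(24·100000) = -1701/800000 m
Load 3 — point force P=13 kN at a=24/5 m (b=L-a=36/5):
  y_3 = -Pb²x²(3aL-(3a+b)x)/(6L³EI)  [x≤a] = -13·(36/5)²·3²·(3·(24/5)·12-(3·(24/5)+(36/5))·3)/(6·12³·100000) = -3159/5000000 m
Load 4 — applied couple M₀=2 kN·m at a=4 m (b=L-a=8):
  y_4 = (R_Ax³/6 - M_Ax²/2)/EI  [x≤a] with R_A=2/9, M_A=0 = ((2/9)·3³/6 - 0·3²/2)/100000 = 1/100000 m
Superposition: y = Σ y_i = -55247/40000000 m ≈ -0.001381 m

y(3) = -55247/40000000 m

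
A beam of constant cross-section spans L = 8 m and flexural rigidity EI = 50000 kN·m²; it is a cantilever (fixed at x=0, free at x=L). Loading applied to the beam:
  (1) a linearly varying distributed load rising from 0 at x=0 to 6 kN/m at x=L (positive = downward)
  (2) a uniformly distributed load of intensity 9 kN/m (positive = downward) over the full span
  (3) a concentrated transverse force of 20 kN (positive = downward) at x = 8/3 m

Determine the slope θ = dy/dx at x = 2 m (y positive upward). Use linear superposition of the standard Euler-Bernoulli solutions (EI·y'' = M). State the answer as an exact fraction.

Load 1 — triangular load w₀=6 kN/m (0→w₀ over full span):
  θ_1 = (w₀Lx²/4-w₀L²x/3-w₀x⁴/(24L))/EI = (6·8·2²/4-6·8²·2/3-6·2⁴/(24·8))/50000 = -417/100000 rad
Load 2 — uniform load w=9 kN/m over full span:
  θ_2 = -wx(x²-3Lx+3L²)/(6EI) = -9·2·(2²-3·8·2+3·8²)/(6·50000) = -111/12500 rad
Load 3 — point force P=20 kN at a=8/3 m (b=L-a=16/3):
  θ_3 = -Px(2a-x)/(2EI)  [x≤a] = -20·2·(2·(8/3)-2)/(2·50000) = -1/750 rad
Superposition: θ = Σ θ_i = -863/60000 rad ≈ -0.014383 rad

θ(2) = -863/60000 rad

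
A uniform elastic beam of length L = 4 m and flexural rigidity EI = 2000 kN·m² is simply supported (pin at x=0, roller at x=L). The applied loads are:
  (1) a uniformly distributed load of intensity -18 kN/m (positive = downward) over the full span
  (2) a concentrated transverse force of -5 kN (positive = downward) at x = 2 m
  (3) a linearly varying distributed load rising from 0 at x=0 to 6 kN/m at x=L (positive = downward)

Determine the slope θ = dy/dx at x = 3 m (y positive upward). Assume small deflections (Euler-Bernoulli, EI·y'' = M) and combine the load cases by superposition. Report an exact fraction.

Load 1 — uniform load w=-18 kN/m over full span:
  θ_1 = -w(L³-6Lx²+4x³)/(24EI) = -(-18)·(4³-6·4·3²+4·3³)/(24·2000) = -33/2000 rad
Load 2 — point force P=-5 kN at a=2 m (b=L-a=2):
  θ_2 = -Pa(2L²-6Lx+3x²+a²)/(6LEI)  [x>a] = -(-5)·2·(2·4²-6·4·3+3·3²+2²)/(6·4·2000) = -3/1600 rad
Load 3 — triangular load w₀=6 kN/m (0→w₀ over full span):
  θ_3 = -w₀(7L⁴-30L²x²+15x⁴)/(360LEI) = -6·(7·4⁴-30·4²·3²+15·3⁴)/(360·4·2000) = 1313/480000 rad
Superposition: θ = Σ θ_i = -7507/480000 rad ≈ -0.015640 rad

θ(3) = -7507/480000 rad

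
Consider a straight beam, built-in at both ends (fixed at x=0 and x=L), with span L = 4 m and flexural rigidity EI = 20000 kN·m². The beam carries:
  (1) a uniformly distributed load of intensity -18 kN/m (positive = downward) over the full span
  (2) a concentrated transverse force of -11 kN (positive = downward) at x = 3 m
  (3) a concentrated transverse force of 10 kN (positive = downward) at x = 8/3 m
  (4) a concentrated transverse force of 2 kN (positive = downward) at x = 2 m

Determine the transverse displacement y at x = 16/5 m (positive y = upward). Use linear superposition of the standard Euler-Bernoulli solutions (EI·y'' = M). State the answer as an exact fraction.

y(16/5) = 466189/2025000000 m

Load 1 — uniform load w=-18 kN/m over full span:
  y_1 = -wx²(L-x)²/(24EI) = -(-18)·(16/5)²·(4-(16/5))²/(24·20000) = 96/390625 m
Load 2 — point force P=-11 kN at a=3 m (b=L-a=1):
  y_2 = -Pa²(L-x)²(3bL-(3b+a)(L-x))/(6L³EI)  [x>a] = -(-11)·3²·(4-(16/5))²·(3·1·4-(3·1+3)·(4-(16/5)))/(6·4³·20000) = 297/5000000 m
Load 3 — point force P=10 kN at a=8/3 m (b=L-a=4/3):
  y_3 = -Pa²(L-x)²(3bL-(3b+a)(L-x))/(6L³EI)  [x>a] = -10·(8/3)²·(4-(16/5))²·(3·(4/3)·4-(3·(4/3)+(8/3))·(4-(16/5)))/(6·4³·20000) = -16/253125 m
Load 4 — point force P=2 kN at a=2 m (b=L-a=2):
  y_4 = -Pa²(L-x)²(3bL-(3b+a)(L-x))/(6L³EI)  [x>a] = -2·2²·(4-(16/5))²·(3·2·4-(3·2+2)·(4-(16/5)))/(6·4³·20000) = -11/937500 m
Superposition: y = Σ y_i = 466189/2025000000 m ≈ 0.000230 m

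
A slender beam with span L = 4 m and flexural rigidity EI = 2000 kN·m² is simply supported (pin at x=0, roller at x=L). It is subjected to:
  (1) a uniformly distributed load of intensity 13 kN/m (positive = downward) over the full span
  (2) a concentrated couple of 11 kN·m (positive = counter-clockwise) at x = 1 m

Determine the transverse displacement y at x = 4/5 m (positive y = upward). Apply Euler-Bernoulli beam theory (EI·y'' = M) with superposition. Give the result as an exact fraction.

y(4/5) = -80507/7500000 m

Load 1 — uniform load w=13 kN/m over full span:
  y_1 = -wx(L³-2Lx²+x³)/(24EI) = -13·(4/5)·(4³-2·4·(4/5)²+(4/5)³)/(24·2000) = -3016/234375 m
Load 2 — applied couple M₀=11 kN·m at a=1 m (b=L-a=3):
  y_2 = (M₀x³/(6L)+C₁x)/EI  [x≤a] with C₁=M₀(3b²-L²)/(6L)=121/24 = (11·(4/5)³/(6·4)+(121/24)·(4/5))/2000 = 1067/500000 m
Superposition: y = Σ y_i = -80507/7500000 m ≈ -0.010734 m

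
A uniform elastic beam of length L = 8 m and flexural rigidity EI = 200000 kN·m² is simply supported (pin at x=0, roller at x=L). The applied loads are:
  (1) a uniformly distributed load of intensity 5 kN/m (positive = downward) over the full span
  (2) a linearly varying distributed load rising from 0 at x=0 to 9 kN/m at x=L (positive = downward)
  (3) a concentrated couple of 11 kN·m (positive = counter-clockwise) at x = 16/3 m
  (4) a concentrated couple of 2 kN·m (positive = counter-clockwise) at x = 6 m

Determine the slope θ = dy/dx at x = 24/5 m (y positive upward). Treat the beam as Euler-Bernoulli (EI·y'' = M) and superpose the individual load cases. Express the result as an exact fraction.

θ(24/5) = 698689/2250000000 rad

Load 1 — uniform load w=5 kN/m over full span:
  θ_1 = -w(L³-6Lx²+4x³)/(24EI) = -5·(8³-6·8·(24/5)²+4·(24/5)³)/(24·200000) = 37/234375 rad
Load 2 — triangular load w₀=9 kN/m (0→w₀ over full span):
  θ_2 = -w₀(7L⁴-30L²x²+15x⁴)/(360LEI) = -9·(7·8⁴-30·8²·(24/5)²+15·(24/5)⁴)/(360·8·200000) = 232/1953125 rad
Load 3 — applied couple M₀=11 kN·m at a=16/3 m (b=L-a=8/3):
  θ_3 = (M₀x²/(2L)+C₁)/EI  [x≤a] with C₁=M₀(3b²-L²)/(6L)=-88/9 = (11·(24/5)²/(2·8)+(-88/9))/200000 = 341/11250000 rad
Load 4 — applied couple M₀=2 kN·m at a=6 m (b=L-a=2):
  θ_4 = (M₀x²/(2L)+C₁)/EI  [x≤a] with C₁=M₀(3b²-L²)/(6L)=-13/6 = (2·(24/5)²/(2·8)+(-13/6))/200000 = 107/30000000 rad
Superposition: θ = Σ θ_i = 698689/2250000000 rad ≈ 0.000311 rad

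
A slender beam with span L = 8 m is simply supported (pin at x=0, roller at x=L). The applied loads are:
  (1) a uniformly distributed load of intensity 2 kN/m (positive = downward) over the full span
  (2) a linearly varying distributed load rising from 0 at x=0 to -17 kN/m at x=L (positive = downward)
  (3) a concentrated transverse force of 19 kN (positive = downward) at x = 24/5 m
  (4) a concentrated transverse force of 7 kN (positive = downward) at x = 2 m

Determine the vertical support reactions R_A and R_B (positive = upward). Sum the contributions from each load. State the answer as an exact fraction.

Load 1 — uniform load w=2 kN/m over full span:
  R_A = wL/2 = 2·8/2 = 8 kN
  R_B = wL/2 = 2·8/2 = 8 kN
Load 2 — triangular load w₀=-17 kN/m (0→w₀ over full span):
  R_A = w₀L/6 = (-17)·8/6 = -68/3 kN
  R_B = w₀L/3 = (-17)·8/3 = -136/3 kN
Load 3 — point force P=19 kN at a=24/5 m (b=L-a=16/5):
  R_A = Pb/L = 19·(16/5)/8 = 38/5 kN
  R_B = Pa/L = 19·(24/5)/8 = 57/5 kN
Load 4 — point force P=7 kN at a=2 m (b=L-a=6):
  R_A = Pb/L = 7·6/8 = 21/4 kN
  R_B = Pa/L = 7·2/8 = 7/4 kN
Superposition: R_A = -109/60 kN, R_B = -1451/60 kN

R_A = -109/60 kN, R_B = -1451/60 kN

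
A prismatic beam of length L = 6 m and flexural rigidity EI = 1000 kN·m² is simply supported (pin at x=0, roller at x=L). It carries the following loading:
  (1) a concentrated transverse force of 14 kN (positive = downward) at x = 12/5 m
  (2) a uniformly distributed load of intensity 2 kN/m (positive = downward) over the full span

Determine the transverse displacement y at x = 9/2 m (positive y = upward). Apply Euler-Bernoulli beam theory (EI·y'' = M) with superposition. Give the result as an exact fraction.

Load 1 — point force P=14 kN at a=12/5 m (b=L-a=18/5):
  y_1 = -Pa(L-x)(2Lx-a²-x²)/(6LEI)  [x>a] = -14·(12/5)·(6-(9/2))·(2·6·(9/2)-(12/5)²-(9/2)²)/(6·6·1000) = -19593/500000 m
Load 2 — uniform load w=2 kN/m over full span:
  y_2 = -wx(L³-2Lx²+x³)/(24EI) = -2·(9/2)·(6³-2·6·(9/2)²+(9/2)³)/(24·1000) = -1539/64000 m
Superposition: y = Σ y_i = -505863/8000000 m ≈ -0.063233 m

y(9/2) = -505863/8000000 m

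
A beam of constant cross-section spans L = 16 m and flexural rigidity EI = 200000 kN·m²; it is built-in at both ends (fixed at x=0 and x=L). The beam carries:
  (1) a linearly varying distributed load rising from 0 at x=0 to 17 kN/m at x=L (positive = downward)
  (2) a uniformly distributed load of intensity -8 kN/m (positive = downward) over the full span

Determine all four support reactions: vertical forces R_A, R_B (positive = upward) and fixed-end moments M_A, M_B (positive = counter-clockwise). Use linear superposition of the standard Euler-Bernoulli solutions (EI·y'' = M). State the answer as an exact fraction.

R_A = -116/5 kN, M_A = -128/5 kN·m, R_B = 156/5 kN, M_B = -704/15 kN·m

Load 1 — triangular load w₀=17 kN/m (0→w₀ over full span):
  R_A = 3w₀L/20 = 3·17·16/20 = 204/5 kN
  M_A = w₀L²/30 = 17·16²/30 = 2176/15 kN·m
  R_B = 7w₀L/20 = 7·17·16/20 = 476/5 kN
  M_B = -w₀L²/20 = -17·16²/20 = -1088/5 kN·m
Load 2 — uniform load w=-8 kN/m over full span:
  R_A = wL/2 = (-8)·16/2 = -64 kN
  M_A = wL²/12 = (-8)·16²/12 = -512/3 kN·m
  R_B = wL/2 = (-8)·16/2 = -64 kN
  M_B = -wL²/12 = -(-8)·16²/12 = 512/3 kN·m
Superposition: R_A = -116/5 kN, M_A = -128/5 kN·m, R_B = 156/5 kN, M_B = -704/15 kN·m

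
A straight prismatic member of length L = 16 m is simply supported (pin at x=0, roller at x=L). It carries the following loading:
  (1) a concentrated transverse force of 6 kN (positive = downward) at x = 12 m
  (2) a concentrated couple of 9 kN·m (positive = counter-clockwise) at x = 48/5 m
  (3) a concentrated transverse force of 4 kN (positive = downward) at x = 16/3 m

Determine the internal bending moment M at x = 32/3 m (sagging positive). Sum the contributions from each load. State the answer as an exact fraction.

M(32/3) = 181/9 kN·m

Load 1 — point force P=6 kN at a=12 m (b=L-a=4):
  M_1 = Pbx/L  [x≤a] = 6·4·(32/3)/16 = 16 kN·m
Load 2 — applied couple M₀=9 kN·m at a=48/5 m (b=L-a=32/5):
  M_2 = M₀x/L - M₀  [x>a] = 9·(32/3)/16 - 9 = -3 kN·m
Load 3 — point force P=4 kN at a=16/3 m (b=L-a=32/3):
  M_3 = Pa(L-x)/L  [x>a] = 4·(16/3)·(16-(32/3))/16 = 64/9 kN·m
Superposition: M = Σ M_i = 181/9 kN·m ≈ 20.111111 kN·m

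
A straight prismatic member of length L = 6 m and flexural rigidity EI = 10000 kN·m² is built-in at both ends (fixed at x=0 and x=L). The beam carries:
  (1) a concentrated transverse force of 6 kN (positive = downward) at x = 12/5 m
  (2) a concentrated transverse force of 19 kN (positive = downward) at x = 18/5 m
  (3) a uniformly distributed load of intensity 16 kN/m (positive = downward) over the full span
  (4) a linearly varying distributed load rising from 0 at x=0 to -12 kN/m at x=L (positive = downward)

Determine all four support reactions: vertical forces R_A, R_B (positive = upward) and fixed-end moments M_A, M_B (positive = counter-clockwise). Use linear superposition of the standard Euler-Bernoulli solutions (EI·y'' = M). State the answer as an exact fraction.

R_A = 5972/125 kN, M_A = 6216/125 kN·m, R_B = 4653/125 kN, M_B = -5784/125 kN·m

Load 1 — point force P=6 kN at a=12/5 m (b=L-a=18/5):
  R_A = Pb²(3a+b)/L³ = 6·(18/5)²·(3·(12/5)+(18/5))/6³ = 486/125 kN
  M_A = Pab²/L² = 6·(12/5)·(18/5)²/6² = 648/125 kN·m
  R_B = Pa²(a+3b)/L³ = 6·(12/5)²·((12/5)+3·(18/5))/6³ = 264/125 kN
  M_B = -Pa²b/L² = -6·(12/5)²·(18/5)/6² = -432/125 kN·m
Load 2 — point force P=19 kN at a=18/5 m (b=L-a=12/5):
  R_A = Pb²(3a+b)/L³ = 19·(12/5)²·(3·(18/5)+(12/5))/6³ = 836/125 kN
  M_A = Pab²/L² = 19·(18/5)·(12/5)²/6² = 1368/125 kN·m
  R_B = Pa²(a+3b)/L³ = 19·(18/5)²·((18/5)+3·(12/5))/6³ = 1539/125 kN
  M_B = -Pa²b/L² = -19·(18/5)²·(12/5)/6² = -2052/125 kN·m
Load 3 — uniform load w=16 kN/m over full span:
  R_A = wL/2 = 16·6/2 = 48 kN
  M_A = wL²/12 = 16·6²/12 = 48 kN·m
  R_B = wL/2 = 16·6/2 = 48 kN
  M_B = -wL²/12 = -16·6²/12 = -48 kN·m
Load 4 — triangular load w₀=-12 kN/m (0→w₀ over full span):
  R_A = 3w₀L/20 = 3·(-12)·6/20 = -54/5 kN
  M_A = w₀L²/30 = (-12)·6²/30 = -72/5 kN·m
  R_B = 7w₀L/20 = 7·(-12)·6/20 = -126/5 kN
  M_B = -w₀L²/20 = -(-12)·6²/20 = 108/5 kN·m
Superposition: R_A = 5972/125 kN, M_A = 6216/125 kN·m, R_B = 4653/125 kN, M_B = -5784/125 kN·m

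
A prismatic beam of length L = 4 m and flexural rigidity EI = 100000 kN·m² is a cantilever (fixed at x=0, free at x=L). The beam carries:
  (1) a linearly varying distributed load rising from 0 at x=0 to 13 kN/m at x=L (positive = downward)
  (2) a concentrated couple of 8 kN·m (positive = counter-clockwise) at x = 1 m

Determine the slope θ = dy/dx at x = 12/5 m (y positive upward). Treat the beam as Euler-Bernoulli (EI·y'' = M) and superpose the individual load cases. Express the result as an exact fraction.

Load 1 — triangular load w₀=13 kN/m (0→w₀ over full span):
  θ_1 = (w₀Lx²/4-w₀L²x/3-w₀x⁴/(24L))/EI = (13·4·(12/5)²/4-13·4²·(12/5)/3-13·(12/5)⁴/(24·4))/100000 = -7501/7812500 rad
Load 2 — applied couple M₀=8 kN·m at a=1 m (b=L-a=3):
  θ_2 = M₀a/EI  [x>a] = 8·1/100000 = 1/12500 rad
Superposition: θ = Σ θ_i = -1719/1953125 rad ≈ -0.000880 rad

θ(12/5) = -1719/1953125 rad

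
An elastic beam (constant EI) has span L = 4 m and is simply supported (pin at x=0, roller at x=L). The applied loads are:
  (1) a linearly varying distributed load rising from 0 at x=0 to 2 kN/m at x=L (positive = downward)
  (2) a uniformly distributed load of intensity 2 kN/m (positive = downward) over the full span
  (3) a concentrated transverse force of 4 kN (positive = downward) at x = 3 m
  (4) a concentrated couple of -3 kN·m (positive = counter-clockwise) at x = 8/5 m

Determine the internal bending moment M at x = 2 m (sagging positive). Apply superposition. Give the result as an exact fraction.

M(2) = 19/2 kN·m

Load 1 — triangular load w₀=2 kN/m (0→w₀ over full span):
  M_1 = w₀Lx/6 - w₀x³/(6L) = 2·4·2/6 - 2·2³/(6·4) = 2 kN·m
Load 2 — uniform load w=2 kN/m over full span:
  M_2 = wx(L-x)/2 = 2·2·(4-2)/2 = 4 kN·m
Load 3 — point force P=4 kN at a=3 m (b=L-a=1):
  M_3 = Pbx/L  [x≤a] = 4·1·2/4 = 2 kN·m
Load 4 — applied couple M₀=-3 kN·m at a=8/5 m (b=L-a=12/5):
  M_4 = M₀x/L - M₀  [x>a] = (-3)·2/4 - (-3) = 3/2 kN·m
Superposition: M = Σ M_i = 19/2 kN·m ≈ 9.500000 kN·m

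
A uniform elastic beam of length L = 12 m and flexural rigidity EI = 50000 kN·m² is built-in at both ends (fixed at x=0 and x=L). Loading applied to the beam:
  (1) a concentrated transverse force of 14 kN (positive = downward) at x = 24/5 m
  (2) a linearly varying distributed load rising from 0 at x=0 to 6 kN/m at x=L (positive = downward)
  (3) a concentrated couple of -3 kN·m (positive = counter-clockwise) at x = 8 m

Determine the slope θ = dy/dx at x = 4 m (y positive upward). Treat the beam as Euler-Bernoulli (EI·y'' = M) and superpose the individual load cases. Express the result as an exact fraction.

θ(4) = -1781/1562500 rad

Load 1 — point force P=14 kN at a=24/5 m (b=L-a=36/5):
  θ_1 = -Pb²x(2aL-(3a+b)x)/(2L³EI)  [x≤a] = -14·(36/5)²·4·(2·(24/5)·12-(3·(24/5)+(36/5))·4)/(2·12³·50000) = -189/390625 rad
Load 2 — triangular load w₀=6 kN/m (0→w₀ over full span):
  θ_2 = -w₀(2x(L-x)(L-2x)(x+2L)+x²(L-x)²)/(120LEI) = -6·(2·4·(12-4)·(12-2·4)·(4+2·12)+4²·(12-4)²)/(120·12·50000) = -32/46875 rad
Load 3 — applied couple M₀=-3 kN·m at a=8 m (b=L-a=4):
  θ_3 = (R_Ax²/2 - M_Ax)/EI  [x≤a] with R_A=-1/3, M_A=-1 = ((-1/3)·4²/2 - (-1)·4)/50000 = 1/37500 rad
Superposition: θ = Σ θ_i = -1781/1562500 rad ≈ -0.001140 rad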